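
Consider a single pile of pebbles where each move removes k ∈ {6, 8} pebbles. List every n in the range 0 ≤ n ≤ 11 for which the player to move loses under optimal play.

0, 1, 2, 3, 4, 5

Build the Grundy sequence with g(k) = mex{g(k−s) : s ∈ {6, 8}, s ≤ k}:
k:     0  1  2  3  4  5  6  7  8  9 10 11
g(k):  0  0  0  0  0  0  1  1  1  1  1  1
The P-positions (g = 0) in 0..11 are 0, 1, 2, 3, 4, 5.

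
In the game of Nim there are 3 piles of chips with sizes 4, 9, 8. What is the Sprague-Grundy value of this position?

5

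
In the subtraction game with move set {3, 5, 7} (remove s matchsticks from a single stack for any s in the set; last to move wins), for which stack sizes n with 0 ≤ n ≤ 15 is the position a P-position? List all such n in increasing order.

0, 1, 2, 10, 11, 12

Build the Grundy sequence with g(k) = mex{g(k−s) : s ∈ {3, 5, 7}, s ≤ k}:
k:     0  1  2  3  4  5  6  7  8  9 10 11 12 13 14 15
g(k):  0  0  0  1  1  1  2  2  2  3  0  0  0  1  1  1
The P-positions (g = 0) in 0..15 are 0, 1, 2, 10, 11, 12.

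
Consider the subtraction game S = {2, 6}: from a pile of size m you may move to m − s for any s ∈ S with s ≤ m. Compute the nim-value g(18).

1

Build the Grundy sequence with g(k) = mex{g(k−s) : s ∈ {2, 6}, s ≤ k}:
k:     0  1  2  3  4  5  6  7  8  9 10 11 12 13 14 15 16 17 18
g(k):  0  0  1  1  0  0  1  1  0  0  1  1  0  0  1  1  0  0  1
So g(18) = 1.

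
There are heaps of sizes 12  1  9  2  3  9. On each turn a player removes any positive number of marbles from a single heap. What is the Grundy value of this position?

12

Compute the nim-sum pairwise:
12 ^ 1 = 13
13 ^ 9 = 4
4 ^ 2 = 6
6 ^ 3 = 5
5 ^ 9 = 12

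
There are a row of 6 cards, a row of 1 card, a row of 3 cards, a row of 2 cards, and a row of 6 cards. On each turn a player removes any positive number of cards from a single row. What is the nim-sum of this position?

0

Nim-sum: 6 ^ 1 ^ 3 ^ 2 ^ 6 = 0.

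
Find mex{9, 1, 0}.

2

The values 0, 1 are all present; 2 is the first non-negative integer missing from the set.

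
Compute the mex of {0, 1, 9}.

The values 0, 1 are all present; 2 is the first non-negative integer missing from the set.

2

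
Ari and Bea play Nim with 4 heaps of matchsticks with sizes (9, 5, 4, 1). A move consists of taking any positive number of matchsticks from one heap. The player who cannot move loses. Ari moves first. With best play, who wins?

Compute the nim-sum pairwise:
9 XOR 5 = 12
12 XOR 4 = 8
8 XOR 1 = 9
The nim-sum is 9 ≠ 0, so this is an N-position: the player to move can win; Ari has a winning move.

Ari wins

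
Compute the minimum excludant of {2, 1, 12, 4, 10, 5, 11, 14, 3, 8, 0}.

The values 0, 1, 2, 3, 4, 5 are all present; 6 is the first non-negative integer missing from the set.

6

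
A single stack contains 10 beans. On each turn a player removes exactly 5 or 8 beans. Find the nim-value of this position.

2

Build the Grundy sequence with g(k) = mex{g(k−s) : s ∈ {5, 8}, s ≤ k}:
g(0) = mex{} = 0
g(1) = mex{} = 0
g(2) = mex{} = 0
g(3) = mex{} = 0
g(4) = mex{} = 0
g(5) = mex{0} = 1
g(6) = mex{0} = 1
g(7) = mex{0} = 1
g(8) = mex{0} = 1
g(9) = mex{0} = 1
g(10) = mex{0,1} = 2
So g(10) = 2.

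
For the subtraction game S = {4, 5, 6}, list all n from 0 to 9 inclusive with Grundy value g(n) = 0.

0, 1, 2, 3

Build the Grundy sequence with g(k) = mex{g(k−s) : s ∈ {4, 5, 6}, s ≤ k}:
g(0) = mex{} = 0
g(1) = mex{} = 0
g(2) = mex{} = 0
g(3) = mex{} = 0
g(4) = mex{0} = 1
g(5) = mex{0} = 1
g(6) = mex{0} = 1
g(7) = mex{0} = 1
g(8) = mex{0,1} = 2
g(9) = mex{0,1} = 2
The P-positions (g = 0) in 0..9 are 0, 1, 2, 3.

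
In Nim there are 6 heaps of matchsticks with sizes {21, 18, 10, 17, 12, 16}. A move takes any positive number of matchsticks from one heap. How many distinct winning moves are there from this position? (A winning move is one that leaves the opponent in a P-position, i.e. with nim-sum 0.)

0

Compute the nim-sum pairwise:
21 ^ 18 = 7
7 ^ 10 = 13
13 ^ 17 = 28
28 ^ 12 = 16
16 ^ 16 = 0
The nim-sum is already 0, so every move leaves a nonzero nim-sum — there are no winning moves.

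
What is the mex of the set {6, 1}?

0 is not in the set, so the mex is 0.

0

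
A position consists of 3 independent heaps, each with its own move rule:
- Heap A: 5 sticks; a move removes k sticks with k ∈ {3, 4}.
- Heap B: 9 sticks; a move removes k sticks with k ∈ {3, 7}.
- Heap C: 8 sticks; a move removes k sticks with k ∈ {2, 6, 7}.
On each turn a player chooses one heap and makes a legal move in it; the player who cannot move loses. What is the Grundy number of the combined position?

For heap A, compute g(0), g(1), … with moves {3, 4}:
g(0) = mex{} = 0
g(1) = mex{} = 0
g(2) = mex{} = 0
g(3) = mex{0} = 1
g(4) = mex{0} = 1
g(5) = mex{0} = 1
So g(5) = 1.
Grundy values for heap B (subtraction set {3, 7}):
g(0) = mex{} = 0
g(1) = mex{} = 0
g(2) = mex{} = 0
g(3) = mex{0} = 1
g(4) = mex{0} = 1
g(5) = mex{0} = 1
g(6) = mex{1} = 0
g(7) = mex{0,1} = 2
g(8) = mex{0,1} = 2
g(9) = mex{0} = 1
So g(9) = 1.
Build the Grundy sequence for heap C with g(k) = mex{g(k−s) : s ∈ {2, 6, 7}, s ≤ k}:
g(0) = mex{} = 0
g(1) = mex{} = 0
g(2) = mex{0} = 1
g(3) = mex{0} = 1
g(4) = mex{1} = 0
g(5) = mex{1} = 0
g(6) = mex{0} = 1
g(7) = mex{0} = 1
g(8) = mex{0,1} = 2
So g(8) = 2.
The value of a disjunctive sum is the nim-sum of the parts.
Combined value = 1 XOR 1 XOR 2 = 2.

2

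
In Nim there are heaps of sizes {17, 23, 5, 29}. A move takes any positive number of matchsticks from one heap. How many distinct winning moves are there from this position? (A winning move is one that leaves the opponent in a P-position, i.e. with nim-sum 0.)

3

Compute the nim-sum pairwise:
17 ⊕ 23 = 6
6 ⊕ 5 = 3
3 ⊕ 29 = 30
The overall nim-sum is X = 30. A heap of size p has a winning move iff p XOR X < p (reduce it to p XOR X).
  17: 17 XOR 30 = 15 < 17 — winning move (to 15).
  23: 23 XOR 30 = 9 < 23 — winning move (to 9).
  5: 5 XOR 30 = 27 ≥ 5 — no move.
  29: 29 XOR 30 = 3 < 29 — winning move (to 3).
That gives 3 winning moves.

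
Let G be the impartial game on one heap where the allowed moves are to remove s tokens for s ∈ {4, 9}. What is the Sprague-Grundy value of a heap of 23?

Build the Grundy sequence with g(k) = mex{g(k−s) : s ∈ {4, 9}, s ≤ k}:
k:     0  1  2  3  4  5  6  7  8  9 10 11 12 13 14 15 16 17 18 19 20 21 22 23
g(k):  0  0  0  0  1  1  1  1  0  2  2  2  1  0  0  0  0  1  1  1  1  0  2  2
So g(23) = 2.

2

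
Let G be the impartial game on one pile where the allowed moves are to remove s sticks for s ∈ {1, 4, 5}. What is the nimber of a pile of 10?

0

Compute g(0), g(1), … for moves {1, 4, 5}:
k:     0  1  2  3  4  5  6  7  8  9 10
g(k):  0  1  0  1  2  3  2  3  0  1  0
So g(10) = 0.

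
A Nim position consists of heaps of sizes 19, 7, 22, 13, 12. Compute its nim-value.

3

Nim-sum: 19 ⊕ 7 ⊕ 22 ⊕ 13 ⊕ 12 = 3.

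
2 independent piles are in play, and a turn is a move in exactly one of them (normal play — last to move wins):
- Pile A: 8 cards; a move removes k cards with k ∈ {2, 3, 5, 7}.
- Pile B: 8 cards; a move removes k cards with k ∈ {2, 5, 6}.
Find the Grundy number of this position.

4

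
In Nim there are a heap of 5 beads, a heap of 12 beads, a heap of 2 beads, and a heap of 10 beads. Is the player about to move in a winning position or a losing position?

Nim-sum: 5 ⊕ 12 ⊕ 2 ⊕ 10 = 1.
The nim-sum is 1 ≠ 0, so this is an N-position: the player to move can win.

Winning position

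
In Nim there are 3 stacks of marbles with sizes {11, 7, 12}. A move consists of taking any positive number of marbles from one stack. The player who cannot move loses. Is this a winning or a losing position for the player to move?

Losing position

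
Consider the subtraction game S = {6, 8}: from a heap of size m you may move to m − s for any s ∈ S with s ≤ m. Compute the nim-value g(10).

Build the Grundy sequence with g(k) = mex{g(k−s) : s ∈ {6, 8}, s ≤ k}:
g(0) = mex{} = 0
g(1) = mex{} = 0
g(2) = mex{} = 0
g(3) = mex{} = 0
g(4) = mex{} = 0
g(5) = mex{} = 0
g(6) = mex{0} = 1
g(7) = mex{0} = 1
g(8) = mex{0} = 1
g(9) = mex{0} = 1
g(10) = mex{0} = 1
So g(10) = 1.

1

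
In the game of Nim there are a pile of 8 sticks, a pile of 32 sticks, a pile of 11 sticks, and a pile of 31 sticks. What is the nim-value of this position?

60

In binary:
  001000  (8)
  100000  (32)
  001011  (11)
  011111  (31)
  ------
  111100  (60)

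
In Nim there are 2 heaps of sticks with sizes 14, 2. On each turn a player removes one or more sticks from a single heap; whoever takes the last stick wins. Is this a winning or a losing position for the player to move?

Winning position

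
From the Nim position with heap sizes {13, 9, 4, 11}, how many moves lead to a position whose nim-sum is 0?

3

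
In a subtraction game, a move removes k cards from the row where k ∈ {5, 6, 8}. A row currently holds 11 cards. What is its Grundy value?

2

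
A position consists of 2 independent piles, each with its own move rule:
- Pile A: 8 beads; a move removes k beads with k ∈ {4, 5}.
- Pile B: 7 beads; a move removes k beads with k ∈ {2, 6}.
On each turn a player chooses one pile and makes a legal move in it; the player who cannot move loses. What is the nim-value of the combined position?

3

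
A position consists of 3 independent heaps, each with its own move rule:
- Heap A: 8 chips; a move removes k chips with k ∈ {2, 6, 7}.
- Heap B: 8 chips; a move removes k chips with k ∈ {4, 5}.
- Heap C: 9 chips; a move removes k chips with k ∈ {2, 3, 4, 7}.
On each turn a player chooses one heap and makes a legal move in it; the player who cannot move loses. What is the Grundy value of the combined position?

Build the Grundy sequence for heap A with g(k) = mex{g(k−s) : s ∈ {2, 6, 7}, s ≤ k}:
g(0) = mex{} = 0
g(1) = mex{} = 0
g(2) = mex{0} = 1
g(3) = mex{0} = 1
g(4) = mex{1} = 0
g(5) = mex{1} = 0
g(6) = mex{0} = 1
g(7) = mex{0} = 1
g(8) = mex{0,1} = 2
So g(8) = 2.
Build the Grundy sequence for heap B with g(k) = mex{g(k−s) : s ∈ {4, 5}, s ≤ k}:
k:     0  1  2  3  4  5  6  7  8
g(k):  0  0  0  0  1  1  1  1  2
So g(8) = 2.
Build the Grundy sequence for heap C with g(k) = mex{g(k−s) : s ∈ {2, 3, 4, 7}, s ≤ k}:
k:     0  1  2  3  4  5  6  7  8  9
g(k):  0  0  1  1  2  2  0  3  1  4
So g(9) = 4.
By the Sprague-Grundy theorem, the Grundy value of a sum of independent games is the XOR of the component values.
Combined value = 2 ⊕ 2 ⊕ 4 = 4.

4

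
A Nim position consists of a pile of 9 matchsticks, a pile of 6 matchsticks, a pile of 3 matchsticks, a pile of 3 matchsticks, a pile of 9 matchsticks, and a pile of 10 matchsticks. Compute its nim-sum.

Nim-sum: 9 ⊕ 6 ⊕ 3 ⊕ 3 ⊕ 9 ⊕ 10 = 12.

12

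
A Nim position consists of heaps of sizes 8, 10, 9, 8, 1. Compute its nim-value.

Compute the nim-sum pairwise:
8 ^ 10 = 2
2 ^ 9 = 11
11 ^ 8 = 3
3 ^ 1 = 2

2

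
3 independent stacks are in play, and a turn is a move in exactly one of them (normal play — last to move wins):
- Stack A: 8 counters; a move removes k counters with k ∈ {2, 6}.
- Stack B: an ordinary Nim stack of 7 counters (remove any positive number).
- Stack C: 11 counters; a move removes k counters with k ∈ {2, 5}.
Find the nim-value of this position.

For stack A, compute g(0), g(1), … with moves {2, 6}:
g(0) = mex{} = 0
g(1) = mex{} = 0
g(2) = mex{0} = 1
g(3) = mex{0} = 1
g(4) = mex{1} = 0
g(5) = mex{1} = 0
g(6) = mex{0} = 1
g(7) = mex{0} = 1
g(8) = mex{1} = 0
So g(8) = 0.
Stack B is a plain Nim stack of size 7, so its Grundy value is 7.
For stack C, compute g(0), g(1), … with moves {2, 5}:
g(0) = mex{} = 0
g(1) = mex{} = 0
g(2) = mex{0} = 1
g(3) = mex{0} = 1
g(4) = mex{1} = 0
g(5) = mex{0,1} = 2
g(6) = mex{0} = 1
g(7) = mex{1,2} = 0
g(8) = mex{1} = 0
g(9) = mex{0} = 1
g(10) = mex{0,2} = 1
g(11) = mex{1} = 0
So g(11) = 0.
The value of a disjunctive sum is the nim-sum of the parts.
Combined value = 0 ⊕ 7 ⊕ 0 = 7.

7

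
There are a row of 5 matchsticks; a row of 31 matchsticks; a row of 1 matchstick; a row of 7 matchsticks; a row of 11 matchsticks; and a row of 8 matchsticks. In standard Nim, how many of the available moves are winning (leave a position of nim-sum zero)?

1

Compute the nim-sum pairwise:
5 ^ 31 = 26
26 ^ 1 = 27
27 ^ 7 = 28
28 ^ 11 = 23
23 ^ 8 = 31
The overall nim-sum is X = 31. A row of size p has a winning move iff p XOR X < p (reduce it to p XOR X).
  5: 5 XOR 31 = 26 ≥ 5 — no move.
  31: 31 XOR 31 = 0 < 31 — winning move (to 0).
  1: 1 XOR 31 = 30 ≥ 1 — no move.
  7: 7 XOR 31 = 24 ≥ 7 — no move.
  11: 11 XOR 31 = 20 ≥ 11 — no move.
  8: 8 XOR 31 = 23 ≥ 8 — no move.
That gives 1 winning move.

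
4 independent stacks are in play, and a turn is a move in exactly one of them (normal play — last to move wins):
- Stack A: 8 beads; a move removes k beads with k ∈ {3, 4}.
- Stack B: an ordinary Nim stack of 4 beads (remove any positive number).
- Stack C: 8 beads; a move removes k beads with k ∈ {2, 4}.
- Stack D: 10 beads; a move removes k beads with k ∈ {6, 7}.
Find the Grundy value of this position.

Grundy values for stack A (subtraction set {3, 4}):
g(0) = mex{} = 0
g(1) = mex{} = 0
g(2) = mex{} = 0
g(3) = mex{0} = 1
g(4) = mex{0} = 1
g(5) = mex{0} = 1
g(6) = mex{0,1} = 2
g(7) = mex{1} = 0
g(8) = mex{1} = 0
So g(8) = 0.
Stack B is a plain Nim stack of size 4, so its Grundy value is 4.
For stack C, compute g(0), g(1), … with moves {2, 4}:
g(0) = mex{} = 0
g(1) = mex{} = 0
g(2) = mex{0} = 1
g(3) = mex{0} = 1
g(4) = mex{0,1} = 2
g(5) = mex{0,1} = 2
g(6) = mex{1,2} = 0
g(7) = mex{1,2} = 0
g(8) = mex{0,2} = 1
So g(8) = 1.
Build the Grundy sequence for stack D with g(k) = mex{g(k−s) : s ∈ {6, 7}, s ≤ k}:
g(0) = mex{} = 0
g(1) = mex{} = 0
g(2) = mex{} = 0
g(3) = mex{} = 0
g(4) = mex{} = 0
g(5) = mex{} = 0
g(6) = mex{0} = 1
g(7) = mex{0} = 1
g(8) = mex{0} = 1
g(9) = mex{0} = 1
g(10) = mex{0} = 1
So g(10) = 1.
The value of a disjunctive sum is the nim-sum of the parts.
Combined value = 0 ⊕ 4 ⊕ 1 ⊕ 1 = 4.

4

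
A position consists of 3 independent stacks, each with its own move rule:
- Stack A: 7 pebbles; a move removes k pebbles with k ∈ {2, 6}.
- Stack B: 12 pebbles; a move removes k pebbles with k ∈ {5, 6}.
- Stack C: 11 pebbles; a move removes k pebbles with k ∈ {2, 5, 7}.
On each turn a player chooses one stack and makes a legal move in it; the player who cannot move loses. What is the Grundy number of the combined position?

2

Build the Grundy sequence for stack A with g(k) = mex{g(k−s) : s ∈ {2, 6}, s ≤ k}:
k:     0  1  2  3  4  5  6  7
g(k):  0  0  1  1  0  0  1  1
So g(7) = 1.
Grundy values for stack B (subtraction set {5, 6}):
k:     0  1  2  3  4  5  6  7  8  9 10 11 12
g(k):  0  0  0  0  0  1  1  1  1  1  2  0  0
So g(12) = 0.
Grundy values for stack C (subtraction set {2, 5, 7}):
g(0) = mex{} = 0
g(1) = mex{} = 0
g(2) = mex{0} = 1
g(3) = mex{0} = 1
g(4) = mex{1} = 0
g(5) = mex{0,1} = 2
g(6) = mex{0} = 1
g(7) = mex{0,1,2} = 3
g(8) = mex{0,1} = 2
g(9) = mex{0,1,3} = 2
g(10) = mex{1,2} = 0
g(11) = mex{0,1,2} = 3
So g(11) = 3.
By the Sprague-Grundy theorem, the Grundy value of a sum of independent games is the XOR of the component values.
Combined value = 1 XOR 0 XOR 3 = 2.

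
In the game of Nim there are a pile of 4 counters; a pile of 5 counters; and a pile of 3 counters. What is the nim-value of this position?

Nim-sum: 4 XOR 5 XOR 3 = 2.

2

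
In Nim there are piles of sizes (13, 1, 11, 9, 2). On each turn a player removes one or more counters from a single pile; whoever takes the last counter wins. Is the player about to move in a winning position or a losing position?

Winning position

Write each in binary and XOR column by column:
  1101  (13)
  0001  (1)
  1011  (11)
  1001  (9)
  0010  (2)
  ----
  1100  (12)
The nim-sum is 12 ≠ 0, so this is an N-position: the player to move can win.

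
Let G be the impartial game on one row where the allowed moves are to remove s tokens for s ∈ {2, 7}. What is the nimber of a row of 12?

1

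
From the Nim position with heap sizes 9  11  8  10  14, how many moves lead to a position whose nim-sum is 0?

Compute the nim-sum pairwise:
9 ⊕ 11 = 2
2 ⊕ 8 = 10
10 ⊕ 10 = 0
0 ⊕ 14 = 14
The overall nim-sum is X = 14. A heap of size p has a winning move iff p XOR X < p (reduce it to p XOR X).
  9: 9 XOR 14 = 7 < 9 — winning move (to 7).
  11: 11 XOR 14 = 5 < 11 — winning move (to 5).
  8: 8 XOR 14 = 6 < 8 — winning move (to 6).
  10: 10 XOR 14 = 4 < 10 — winning move (to 4).
  14: 14 XOR 14 = 0 < 14 — winning move (to 0).
That gives 5 winning moves.

5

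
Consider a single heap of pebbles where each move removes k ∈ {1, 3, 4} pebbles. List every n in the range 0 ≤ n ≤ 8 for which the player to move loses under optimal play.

Build the Grundy sequence with g(k) = mex{g(k−s) : s ∈ {1, 3, 4}, s ≤ k}:
k:     0  1  2  3  4  5  6  7  8
g(k):  0  1  0  1  2  3  2  0  1
The P-positions (g = 0) in 0..8 are 0, 2, 7.

0, 2, 7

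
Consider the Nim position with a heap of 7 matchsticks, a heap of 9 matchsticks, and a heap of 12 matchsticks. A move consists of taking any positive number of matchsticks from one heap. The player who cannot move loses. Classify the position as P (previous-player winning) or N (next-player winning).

Compute the nim-sum pairwise:
7 ⊕ 9 = 14
14 ⊕ 12 = 2
The nim-sum is 2 ≠ 0, so this is an N-position: the player to move can win.

N-position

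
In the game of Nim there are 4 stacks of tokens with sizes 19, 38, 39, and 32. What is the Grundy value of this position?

50

Compute the nim-sum pairwise:
19 ⊕ 38 = 53
53 ⊕ 39 = 18
18 ⊕ 32 = 50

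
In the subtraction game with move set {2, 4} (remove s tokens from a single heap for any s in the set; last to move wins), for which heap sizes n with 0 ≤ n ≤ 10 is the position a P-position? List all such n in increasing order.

Compute g(0), g(1), … for moves {2, 4}:
g(0) = mex{} = 0
g(1) = mex{} = 0
g(2) = mex{0} = 1
g(3) = mex{0} = 1
g(4) = mex{0,1} = 2
g(5) = mex{0,1} = 2
g(6) = mex{1,2} = 0
g(7) = mex{1,2} = 0
g(8) = mex{0,2} = 1
g(9) = mex{0,2} = 1
g(10) = mex{0,1} = 2
The P-positions (g = 0) in 0..10 are 0, 1, 6, 7.

0, 1, 6, 7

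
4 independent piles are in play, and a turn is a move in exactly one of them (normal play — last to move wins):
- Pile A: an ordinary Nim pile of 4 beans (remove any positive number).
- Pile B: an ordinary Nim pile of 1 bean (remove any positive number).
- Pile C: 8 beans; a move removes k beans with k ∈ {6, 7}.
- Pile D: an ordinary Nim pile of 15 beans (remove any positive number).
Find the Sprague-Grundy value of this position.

11

Pile A is a plain Nim pile of size 4, so its Grundy value is 4.
Pile B is a plain Nim pile of size 1, so its Grundy value is 1.
Grundy values for pile C (subtraction set {6, 7}):
k:     0  1  2  3  4  5  6  7  8
g(k):  0  0  0  0  0  0  1  1  1
So g(8) = 1.
Pile D is a plain Nim pile of size 15, so its Grundy value is 15.
The value of a disjunctive sum is the nim-sum of the parts.
Combined value = 4 ⊕ 1 ⊕ 1 ⊕ 15 = 11.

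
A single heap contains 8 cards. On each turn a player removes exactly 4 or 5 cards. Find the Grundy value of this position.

2

Compute g(0), g(1), … for moves {4, 5}:
g(0) = mex{} = 0
g(1) = mex{} = 0
g(2) = mex{} = 0
g(3) = mex{} = 0
g(4) = mex{0} = 1
g(5) = mex{0} = 1
g(6) = mex{0} = 1
g(7) = mex{0} = 1
g(8) = mex{0,1} = 2
So g(8) = 2.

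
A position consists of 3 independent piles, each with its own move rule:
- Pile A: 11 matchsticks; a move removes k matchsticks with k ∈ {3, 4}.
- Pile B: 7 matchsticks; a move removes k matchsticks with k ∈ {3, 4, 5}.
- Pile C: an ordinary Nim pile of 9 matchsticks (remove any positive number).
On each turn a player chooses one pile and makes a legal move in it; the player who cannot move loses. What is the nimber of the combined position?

10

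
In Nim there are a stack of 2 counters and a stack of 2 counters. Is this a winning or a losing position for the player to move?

Losing position

Bitwise XOR of the heap sizes:
  10  (2)
  10  (2)
  --
  00  (0)
The nim-sum is 0, so this is a P-position: the player to move is in a losing position under optimal play.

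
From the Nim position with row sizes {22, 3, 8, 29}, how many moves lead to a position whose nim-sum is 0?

0

In binary:
  10110  (22)
  00011  (3)
  01000  (8)
  11101  (29)
  -----
  00000  (0)
The nim-sum is already 0, so every move leaves a nonzero nim-sum — there are no winning moves.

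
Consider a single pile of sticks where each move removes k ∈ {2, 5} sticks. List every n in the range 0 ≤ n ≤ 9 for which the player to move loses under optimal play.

0, 1, 4, 7, 8

Build the Grundy sequence with g(k) = mex{g(k−s) : s ∈ {2, 5}, s ≤ k}:
g(0) = mex{} = 0
g(1) = mex{} = 0
g(2) = mex{0} = 1
g(3) = mex{0} = 1
g(4) = mex{1} = 0
g(5) = mex{0,1} = 2
g(6) = mex{0} = 1
g(7) = mex{1,2} = 0
g(8) = mex{1} = 0
g(9) = mex{0} = 1
The P-positions (g = 0) in 0..9 are 0, 1, 4, 7, 8.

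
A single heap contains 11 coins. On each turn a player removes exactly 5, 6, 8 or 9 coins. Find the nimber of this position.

2

Build the Grundy sequence with g(k) = mex{g(k−s) : s ∈ {5, 6, 8, 9}, s ≤ k}:
k:     0  1  2  3  4  5  6  7  8  9 10 11
g(k):  0  0  0  0  0  1  1  1  1  1  2  2
So g(11) = 2.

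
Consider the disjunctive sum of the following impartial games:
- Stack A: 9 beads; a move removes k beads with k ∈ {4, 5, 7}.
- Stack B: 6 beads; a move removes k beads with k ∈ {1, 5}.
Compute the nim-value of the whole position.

Build the Grundy sequence for stack A with g(k) = mex{g(k−s) : s ∈ {4, 5, 7}, s ≤ k}:
k:     0  1  2  3  4  5  6  7  8  9
g(k):  0  0  0  0  1  1  1  1  2  2
So g(9) = 2.
For stack B, compute g(0), g(1), … with moves {1, 5}:
g(0) = mex{} = 0
g(1) = mex{0} = 1
g(2) = mex{1} = 0
g(3) = mex{0} = 1
g(4) = mex{1} = 0
g(5) = mex{0} = 1
g(6) = mex{1} = 0
So g(6) = 0.
The value of a disjunctive sum is the nim-sum of the parts.
Combined value = 2 ⊕ 0 = 2.

2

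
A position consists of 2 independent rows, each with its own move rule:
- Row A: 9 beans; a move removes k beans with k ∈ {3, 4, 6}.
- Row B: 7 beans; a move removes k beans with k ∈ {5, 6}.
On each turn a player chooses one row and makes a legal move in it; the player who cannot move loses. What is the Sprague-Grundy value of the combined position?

For row A, compute g(0), g(1), … with moves {3, 4, 6}:
g(0) = mex{} = 0
g(1) = mex{} = 0
g(2) = mex{} = 0
g(3) = mex{0} = 1
g(4) = mex{0} = 1
g(5) = mex{0} = 1
g(6) = mex{0,1} = 2
g(7) = mex{0,1} = 2
g(8) = mex{0,1} = 2
g(9) = mex{1,2} = 0
So g(9) = 0.
Build the Grundy sequence for row B with g(k) = mex{g(k−s) : s ∈ {5, 6}, s ≤ k}:
k:     0  1  2  3  4  5  6  7
g(k):  0  0  0  0  0  1  1  1
So g(7) = 1.
By the Sprague-Grundy theorem, the Grundy value of a sum of independent games is the XOR of the component values.
Combined value = 0 ⊕ 1 = 1.

1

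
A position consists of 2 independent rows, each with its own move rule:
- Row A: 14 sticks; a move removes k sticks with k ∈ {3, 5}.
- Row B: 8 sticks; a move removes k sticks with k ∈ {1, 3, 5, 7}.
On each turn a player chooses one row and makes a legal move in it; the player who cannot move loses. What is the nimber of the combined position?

2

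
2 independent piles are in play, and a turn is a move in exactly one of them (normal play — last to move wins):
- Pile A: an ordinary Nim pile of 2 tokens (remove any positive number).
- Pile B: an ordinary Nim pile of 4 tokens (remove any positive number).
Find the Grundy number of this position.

Pile A is a plain Nim pile of size 2, so its Grundy value is 2.
Pile B is a plain Nim pile of size 4, so its Grundy value is 4.
The value of a disjunctive sum is the nim-sum of the parts.
Combined value = 2 ⊕ 4 = 6.

6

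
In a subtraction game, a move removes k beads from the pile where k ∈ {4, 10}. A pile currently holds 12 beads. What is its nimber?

1

Build the Grundy sequence with g(k) = mex{g(k−s) : s ∈ {4, 10}, s ≤ k}:
g(0) = mex{} = 0
g(1) = mex{} = 0
g(2) = mex{} = 0
g(3) = mex{} = 0
g(4) = mex{0} = 1
g(5) = mex{0} = 1
g(6) = mex{0} = 1
g(7) = mex{0} = 1
g(8) = mex{1} = 0
g(9) = mex{1} = 0
g(10) = mex{0,1} = 2
g(11) = mex{0,1} = 2
g(12) = mex{0} = 1
So g(12) = 1.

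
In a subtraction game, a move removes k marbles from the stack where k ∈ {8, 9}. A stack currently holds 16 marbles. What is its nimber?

Build the Grundy sequence with g(k) = mex{g(k−s) : s ∈ {8, 9}, s ≤ k}:
k:     0  1  2  3  4  5  6  7  8  9 10 11 12 13 14 15 16
g(k):  0  0  0  0  0  0  0  0  1  1  1  1  1  1  1  1  2
So g(16) = 2.

2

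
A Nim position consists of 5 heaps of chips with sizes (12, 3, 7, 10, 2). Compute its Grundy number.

0

Compute the nim-sum pairwise:
12 XOR 3 = 15
15 XOR 7 = 8
8 XOR 10 = 2
2 XOR 2 = 0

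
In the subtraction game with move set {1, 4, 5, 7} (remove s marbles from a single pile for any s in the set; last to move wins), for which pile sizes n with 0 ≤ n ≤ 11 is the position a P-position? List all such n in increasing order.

Build the Grundy sequence with g(k) = mex{g(k−s) : s ∈ {1, 4, 5, 7}, s ≤ k}:
k:     0  1  2  3  4  5  6  7  8  9 10 11
g(k):  0  1  0  1  2  3  2  3  0  1  0  1
The P-positions (g = 0) in 0..11 are 0, 2, 8, 10.

0, 2, 8, 10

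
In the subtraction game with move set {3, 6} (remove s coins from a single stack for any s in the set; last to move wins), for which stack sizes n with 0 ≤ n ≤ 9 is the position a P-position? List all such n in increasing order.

Build the Grundy sequence with g(k) = mex{g(k−s) : s ∈ {3, 6}, s ≤ k}:
k:     0  1  2  3  4  5  6  7  8  9
g(k):  0  0  0  1  1  1  2  2  2  0
The P-positions (g = 0) in 0..9 are 0, 1, 2, 9.

0, 1, 2, 9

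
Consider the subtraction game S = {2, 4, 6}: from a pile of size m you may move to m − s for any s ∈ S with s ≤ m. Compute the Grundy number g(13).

2

Compute g(0), g(1), … for moves {2, 4, 6}:
g(0) = mex{} = 0
g(1) = mex{} = 0
g(2) = mex{0} = 1
g(3) = mex{0} = 1
g(4) = mex{0,1} = 2
g(5) = mex{0,1} = 2
g(6) = mex{0,1,2} = 3
g(7) = mex{0,1,2} = 3
g(8) = mex{1,2,3} = 0
g(9) = mex{1,2,3} = 0
g(10) = mex{0,2,3} = 1
g(11) = mex{0,2,3} = 1
g(12) = mex{0,1,3} = 2
g(13) = mex{0,1,3} = 2
So g(13) = 2.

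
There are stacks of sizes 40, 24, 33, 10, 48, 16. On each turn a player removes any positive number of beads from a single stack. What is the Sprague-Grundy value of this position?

Nim-sum: 40 XOR 24 XOR 33 XOR 10 XOR 48 XOR 16 = 59.

59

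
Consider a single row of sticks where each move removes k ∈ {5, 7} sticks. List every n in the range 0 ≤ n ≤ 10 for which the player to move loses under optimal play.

0, 1, 2, 3, 4

Compute g(0), g(1), … for moves {5, 7}:
k:     0  1  2  3  4  5  6  7  8  9 10
g(k):  0  0  0  0  0  1  1  1  1  1  2
The P-positions (g = 0) in 0..10 are 0, 1, 2, 3, 4.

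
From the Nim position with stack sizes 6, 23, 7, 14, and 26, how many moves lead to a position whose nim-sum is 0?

5

Compute the nim-sum pairwise:
6 ⊕ 23 = 17
17 ⊕ 7 = 22
22 ⊕ 14 = 24
24 ⊕ 26 = 2
The overall nim-sum is X = 2. A stack of size p has a winning move iff p XOR X < p (reduce it to p XOR X).
  6: 6 XOR 2 = 4 < 6 — winning move (to 4).
  23: 23 XOR 2 = 21 < 23 — winning move (to 21).
  7: 7 XOR 2 = 5 < 7 — winning move (to 5).
  14: 14 XOR 2 = 12 < 14 — winning move (to 12).
  26: 26 XOR 2 = 24 < 26 — winning move (to 24).
That gives 5 winning moves.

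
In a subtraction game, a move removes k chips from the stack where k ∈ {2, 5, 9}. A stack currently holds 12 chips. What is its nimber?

2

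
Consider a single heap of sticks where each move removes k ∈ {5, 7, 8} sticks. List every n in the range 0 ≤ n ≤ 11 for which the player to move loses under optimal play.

0, 1, 2, 3, 4

Build the Grundy sequence with g(k) = mex{g(k−s) : s ∈ {5, 7, 8}, s ≤ k}:
k:     0  1  2  3  4  5  6  7  8  9 10 11
g(k):  0  0  0  0  0  1  1  1  1  1  2  2
The P-positions (g = 0) in 0..11 are 0, 1, 2, 3, 4.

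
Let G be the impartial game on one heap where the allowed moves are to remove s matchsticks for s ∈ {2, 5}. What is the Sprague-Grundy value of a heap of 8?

0

Compute g(0), g(1), … for moves {2, 5}:
k:     0  1  2  3  4  5  6  7  8
g(k):  0  0  1  1  0  2  1  0  0
So g(8) = 0.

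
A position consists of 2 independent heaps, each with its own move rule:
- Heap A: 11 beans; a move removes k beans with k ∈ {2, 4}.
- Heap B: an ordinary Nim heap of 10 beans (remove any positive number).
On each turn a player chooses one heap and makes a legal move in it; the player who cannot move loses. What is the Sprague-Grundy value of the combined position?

8

For heap A, compute g(0), g(1), … with moves {2, 4}:
g(0) = mex{} = 0
g(1) = mex{} = 0
g(2) = mex{0} = 1
g(3) = mex{0} = 1
g(4) = mex{0,1} = 2
g(5) = mex{0,1} = 2
g(6) = mex{1,2} = 0
g(7) = mex{1,2} = 0
g(8) = mex{0,2} = 1
g(9) = mex{0,2} = 1
g(10) = mex{0,1} = 2
g(11) = mex{0,1} = 2
So g(11) = 2.
Heap B is a plain Nim heap of size 10, so its Grundy value is 10.
By the Sprague-Grundy theorem, the Grundy value of a sum of independent games is the XOR of the component values.
Combined value = 2 XOR 10 = 8.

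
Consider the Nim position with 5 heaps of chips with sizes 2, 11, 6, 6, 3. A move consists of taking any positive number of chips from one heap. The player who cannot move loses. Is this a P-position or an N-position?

Nim-sum: 2 ^ 11 ^ 6 ^ 6 ^ 3 = 10.
The nim-sum is 10 ≠ 0, so this is an N-position: the player to move can win.

N-position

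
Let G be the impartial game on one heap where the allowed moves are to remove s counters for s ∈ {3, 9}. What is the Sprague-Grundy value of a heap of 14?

0

Compute g(0), g(1), … for moves {3, 9}:
k:     0  1  2  3  4  5  6  7  8  9 10 11 12 13 14
g(k):  0  0  0  1  1  1  0  0  0  1  1  1  0  0  0
So g(14) = 0.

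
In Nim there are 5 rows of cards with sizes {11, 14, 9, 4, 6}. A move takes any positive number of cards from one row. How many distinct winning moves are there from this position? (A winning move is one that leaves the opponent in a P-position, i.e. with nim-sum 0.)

Write each in binary and XOR column by column:
  1011  (11)
  1110  (14)
  1001  (9)
  0100  (4)
  0110  (6)
  ----
  1110  (14)
The overall nim-sum is X = 14. A row of size p has a winning move iff p XOR X < p (reduce it to p XOR X).
  11: 11 XOR 14 = 5 < 11 — winning move (to 5).
  14: 14 XOR 14 = 0 < 14 — winning move (to 0).
  9: 9 XOR 14 = 7 < 9 — winning move (to 7).
  4: 4 XOR 14 = 10 ≥ 4 — no move.
  6: 6 XOR 14 = 8 ≥ 6 — no move.
That gives 3 winning moves.

3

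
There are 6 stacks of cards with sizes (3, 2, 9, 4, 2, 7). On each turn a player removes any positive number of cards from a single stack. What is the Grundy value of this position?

In binary:
  0011  (3)
  0010  (2)
  1001  (9)
  0100  (4)
  0010  (2)
  0111  (7)
  ----
  1001  (9)

9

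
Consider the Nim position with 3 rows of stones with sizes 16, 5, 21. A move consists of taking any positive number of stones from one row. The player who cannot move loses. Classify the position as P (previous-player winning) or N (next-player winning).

P-position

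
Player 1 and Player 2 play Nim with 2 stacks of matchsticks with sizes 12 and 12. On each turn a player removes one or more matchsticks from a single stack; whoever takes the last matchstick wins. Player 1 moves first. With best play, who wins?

Player 2 wins

In binary:
  1100  (12)
  1100  (12)
  ----
  0000  (0)
The nim-sum is 0, so this is a P-position: the player to move is in a losing position under optimal play; Player 1 is about to move from it and so loses — Player 2 wins.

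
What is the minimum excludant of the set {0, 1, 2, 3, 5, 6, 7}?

The values 0, 1, 2, 3 are all present; 4 is the first non-negative integer missing from the set.

4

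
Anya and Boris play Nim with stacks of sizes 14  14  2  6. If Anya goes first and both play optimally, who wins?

Anya wins

In binary:
  1110  (14)
  1110  (14)
  0010  (2)
  0110  (6)
  ----
  0100  (4)
The nim-sum is 4 ≠ 0, so this is an N-position: the player to move can win; Anya has a winning move.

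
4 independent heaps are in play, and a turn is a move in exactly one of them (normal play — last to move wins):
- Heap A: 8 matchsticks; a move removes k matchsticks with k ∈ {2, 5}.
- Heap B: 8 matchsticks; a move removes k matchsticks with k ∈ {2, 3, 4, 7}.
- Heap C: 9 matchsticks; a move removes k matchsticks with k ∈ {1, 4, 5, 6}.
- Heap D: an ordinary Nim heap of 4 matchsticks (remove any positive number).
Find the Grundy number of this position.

Build the Grundy sequence for heap A with g(k) = mex{g(k−s) : s ∈ {2, 5}, s ≤ k}:
g(0) = mex{} = 0
g(1) = mex{} = 0
g(2) = mex{0} = 1
g(3) = mex{0} = 1
g(4) = mex{1} = 0
g(5) = mex{0,1} = 2
g(6) = mex{0} = 1
g(7) = mex{1,2} = 0
g(8) = mex{1} = 0
So g(8) = 0.
Grundy values for heap B (subtraction set {2, 3, 4, 7}):
g(0) = mex{} = 0
g(1) = mex{} = 0
g(2) = mex{0} = 1
g(3) = mex{0} = 1
g(4) = mex{0,1} = 2
g(5) = mex{0,1} = 2
g(6) = mex{1,2} = 0
g(7) = mex{0,1,2} = 3
g(8) = mex{0,2} = 1
So g(8) = 1.
Build the Grundy sequence for heap C with g(k) = mex{g(k−s) : s ∈ {1, 4, 5, 6}, s ≤ k}:
k:     0  1  2  3  4  5  6  7  8  9
g(k):  0  1  0  1  2  3  2  3  4  0
So g(9) = 0.
Heap D is a plain Nim heap of size 4, so its Grundy value is 4.
The value of a disjunctive sum is the nim-sum of the parts.
Combined value = 0 XOR 1 XOR 0 XOR 4 = 5.

5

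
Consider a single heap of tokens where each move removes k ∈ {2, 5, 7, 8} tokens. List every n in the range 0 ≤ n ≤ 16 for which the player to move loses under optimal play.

0, 1, 4, 10, 13, 14

Grundy values for subtraction set {2, 5, 7, 8}:
k:     0  1  2  3  4  5  6  7  8  9 10 11 12 13 14 15 16
g(k):  0  0  1  1  0  2  1  3  2  2  0  3  1  0  0  1  1
The P-positions (g = 0) in 0..16 are 0, 1, 4, 10, 13, 14.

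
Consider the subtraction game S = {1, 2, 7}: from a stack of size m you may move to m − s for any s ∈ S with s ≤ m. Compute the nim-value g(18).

Build the Grundy sequence with g(k) = mex{g(k−s) : s ∈ {1, 2, 7}, s ≤ k}:
k:     0  1  2  3  4  5  6  7  8  9 10 11 12 13 14 15 16 17 18
g(k):  0  1  2  0  1  2  0  1  2  0  1  2  0  1  2  0  1  2  0
So g(18) = 0.

0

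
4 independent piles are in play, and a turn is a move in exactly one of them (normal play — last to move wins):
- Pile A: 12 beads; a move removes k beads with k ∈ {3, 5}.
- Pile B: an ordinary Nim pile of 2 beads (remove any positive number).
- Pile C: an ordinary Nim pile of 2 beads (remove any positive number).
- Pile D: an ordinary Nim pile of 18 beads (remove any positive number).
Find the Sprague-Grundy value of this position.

Grundy values for pile A (subtraction set {3, 5}):
k:     0  1  2  3  4  5  6  7  8  9 10 11 12
g(k):  0  0  0  1  1  1  2  2  0  0  0  1  1
So g(12) = 1.
Pile B is a plain Nim pile of size 2, so its Grundy value is 2.
Pile C is a plain Nim pile of size 2, so its Grundy value is 2.
Pile D is a plain Nim pile of size 18, so its Grundy value is 18.
By the Sprague-Grundy theorem, the Grundy value of a sum of independent games is the XOR of the component values.
Combined value = 1 XOR 2 XOR 2 XOR 18 = 19.

19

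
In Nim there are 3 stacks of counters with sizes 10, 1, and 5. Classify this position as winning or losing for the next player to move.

Bitwise XOR of the heap sizes:
  1010  (10)
  0001  (1)
  0101  (5)
  ----
  1110  (14)
The nim-sum is 14 ≠ 0, so this is an N-position: the player to move can win.

Winning position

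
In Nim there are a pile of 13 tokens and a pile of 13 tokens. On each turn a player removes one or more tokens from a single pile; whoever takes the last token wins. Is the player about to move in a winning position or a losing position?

Losing position

Write each in binary and XOR column by column:
  1101  (13)
  1101  (13)
  ----
  0000  (0)
The nim-sum is 0, so this is a P-position: the player to move is in a losing position under optimal play.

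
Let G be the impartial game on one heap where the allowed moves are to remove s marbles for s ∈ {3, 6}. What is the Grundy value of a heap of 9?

Compute g(0), g(1), … for moves {3, 6}:
g(0) = mex{} = 0
g(1) = mex{} = 0
g(2) = mex{} = 0
g(3) = mex{0} = 1
g(4) = mex{0} = 1
g(5) = mex{0} = 1
g(6) = mex{0,1} = 2
g(7) = mex{0,1} = 2
g(8) = mex{0,1} = 2
g(9) = mex{1,2} = 0
So g(9) = 0.

0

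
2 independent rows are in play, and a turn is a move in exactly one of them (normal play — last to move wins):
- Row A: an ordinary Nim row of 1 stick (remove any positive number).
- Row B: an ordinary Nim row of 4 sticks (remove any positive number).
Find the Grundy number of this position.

5

Row A is a plain Nim row of size 1, so its Grundy value is 1.
Row B is a plain Nim row of size 4, so its Grundy value is 4.
By the Sprague-Grundy theorem, the Grundy value of a sum of independent games is the XOR of the component values.
Combined value = 1 ⊕ 4 = 5.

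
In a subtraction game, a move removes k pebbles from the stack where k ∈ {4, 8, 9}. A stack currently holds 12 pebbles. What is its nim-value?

Grundy values for subtraction set {4, 8, 9}:
k:     0  1  2  3  4  5  6  7  8  9 10 11 12
g(k):  0  0  0  0  1  1  1  1  2  2  2  2  3
So g(12) = 3.

3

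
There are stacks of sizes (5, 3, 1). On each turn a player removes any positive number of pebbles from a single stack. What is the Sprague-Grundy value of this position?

7

Bitwise XOR of the heap sizes:
  101  (5)
  011  (3)
  001  (1)
  ---
  111  (7)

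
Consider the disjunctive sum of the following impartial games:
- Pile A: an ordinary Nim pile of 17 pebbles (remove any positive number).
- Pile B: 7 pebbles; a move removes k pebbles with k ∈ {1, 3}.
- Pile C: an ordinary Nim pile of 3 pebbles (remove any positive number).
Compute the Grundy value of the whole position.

Pile A is a plain Nim pile of size 17, so its Grundy value is 17.
Grundy values for pile B (subtraction set {1, 3}):
k:     0  1  2  3  4  5  6  7
g(k):  0  1  0  1  0  1  0  1
So g(7) = 1.
Pile C is a plain Nim pile of size 3, so its Grundy value is 3.
By the Sprague-Grundy theorem, the Grundy value of a sum of independent games is the XOR of the component values.
Combined value = 17 XOR 1 XOR 3 = 19.

19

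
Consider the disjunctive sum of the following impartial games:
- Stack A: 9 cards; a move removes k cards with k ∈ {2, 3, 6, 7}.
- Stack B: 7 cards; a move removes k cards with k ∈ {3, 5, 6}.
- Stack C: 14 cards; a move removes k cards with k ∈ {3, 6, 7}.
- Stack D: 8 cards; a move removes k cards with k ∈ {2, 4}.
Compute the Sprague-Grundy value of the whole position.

For stack A, compute g(0), g(1), … with moves {2, 3, 6, 7}:
k:     0  1  2  3  4  5  6  7  8  9
g(k):  0  0  1  1  2  0  3  1  2  0
So g(9) = 0.
Grundy values for stack B (subtraction set {3, 5, 6}):
g(0) = mex{} = 0
g(1) = mex{} = 0
g(2) = mex{} = 0
g(3) = mex{0} = 1
g(4) = mex{0} = 1
g(5) = mex{0} = 1
g(6) = mex{0,1} = 2
g(7) = mex{0,1} = 2
So g(7) = 2.
For stack C, compute g(0), g(1), … with moves {3, 6, 7}:
g(0) = mex{} = 0
g(1) = mex{} = 0
g(2) = mex{} = 0
g(3) = mex{0} = 1
g(4) = mex{0} = 1
g(5) = mex{0} = 1
g(6) = mex{0,1} = 2
g(7) = mex{0,1} = 2
g(8) = mex{0,1} = 2
g(9) = mex{0,1,2} = 3
g(10) = mex{1,2} = 0
g(11) = mex{1,2} = 0
g(12) = mex{1,2,3} = 0
g(13) = mex{0,2} = 1
g(14) = mex{0,2} = 1
So g(14) = 1.
For stack D, compute g(0), g(1), … with moves {2, 4}:
k:     0  1  2  3  4  5  6  7  8
g(k):  0  0  1  1  2  2  0  0  1
So g(8) = 1.
The value of a disjunctive sum is the nim-sum of the parts.
Combined value = 0 XOR 2 XOR 1 XOR 1 = 2.

2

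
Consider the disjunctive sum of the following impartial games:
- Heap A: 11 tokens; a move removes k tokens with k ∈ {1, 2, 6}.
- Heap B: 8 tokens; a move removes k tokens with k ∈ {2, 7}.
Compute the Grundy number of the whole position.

Build the Grundy sequence for heap A with g(k) = mex{g(k−s) : s ∈ {1, 2, 6}, s ≤ k}:
k:     0  1  2  3  4  5  6  7  8  9 10 11
g(k):  0  1  2  0  1  2  3  0  1  2  0  1
So g(11) = 1.
Build the Grundy sequence for heap B with g(k) = mex{g(k−s) : s ∈ {2, 7}, s ≤ k}:
k:     0  1  2  3  4  5  6  7  8
g(k):  0  0  1  1  0  0  1  1  2
So g(8) = 2.
The value of a disjunctive sum is the nim-sum of the parts.
Combined value = 1 XOR 2 = 3.

3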